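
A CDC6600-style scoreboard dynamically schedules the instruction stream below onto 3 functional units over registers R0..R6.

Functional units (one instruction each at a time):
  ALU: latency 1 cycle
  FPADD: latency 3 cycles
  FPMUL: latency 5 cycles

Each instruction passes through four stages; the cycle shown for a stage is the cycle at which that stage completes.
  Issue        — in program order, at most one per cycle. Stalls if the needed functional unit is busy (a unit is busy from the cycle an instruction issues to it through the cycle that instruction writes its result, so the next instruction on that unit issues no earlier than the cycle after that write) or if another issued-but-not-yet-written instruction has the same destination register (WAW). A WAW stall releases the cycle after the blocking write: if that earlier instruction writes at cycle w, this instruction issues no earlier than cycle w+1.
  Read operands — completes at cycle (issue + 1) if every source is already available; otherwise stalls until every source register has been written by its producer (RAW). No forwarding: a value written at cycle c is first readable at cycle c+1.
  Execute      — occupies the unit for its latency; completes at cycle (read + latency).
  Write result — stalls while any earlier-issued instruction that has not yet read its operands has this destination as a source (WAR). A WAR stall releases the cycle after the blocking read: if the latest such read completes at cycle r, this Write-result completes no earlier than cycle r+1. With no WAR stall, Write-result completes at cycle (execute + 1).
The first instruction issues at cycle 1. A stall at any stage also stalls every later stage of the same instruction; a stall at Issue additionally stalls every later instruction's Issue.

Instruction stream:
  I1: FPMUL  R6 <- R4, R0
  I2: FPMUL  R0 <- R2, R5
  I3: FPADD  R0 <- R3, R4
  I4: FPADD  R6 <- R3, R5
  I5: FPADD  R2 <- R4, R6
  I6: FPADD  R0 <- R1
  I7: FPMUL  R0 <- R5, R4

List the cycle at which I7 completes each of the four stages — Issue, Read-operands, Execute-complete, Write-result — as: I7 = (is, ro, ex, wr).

I7 = (41, 42, 47, 48)

1) issue 1, read 2, done 7, write 8
2) issue 9, read 10, done 15, write 16  <struct: FPMUL busy until I1 writes@8>
3) issue 17, read 18, done 21, write 22  <WAW R0: wait I2 write@16>
4) issue 23, read 24, done 27, write 28  <struct: FPADD busy until I3 writes@22>
5) issue 29, read 30, done 33, write 34  <struct: FPADD busy until I4 writes@28>
6) issue 35, read 36, done 39, write 40  <struct: FPADD busy until I5 writes@34>
7) issue 41, read 42, done 47, write 48  <WAW R0: wait I6 write@40>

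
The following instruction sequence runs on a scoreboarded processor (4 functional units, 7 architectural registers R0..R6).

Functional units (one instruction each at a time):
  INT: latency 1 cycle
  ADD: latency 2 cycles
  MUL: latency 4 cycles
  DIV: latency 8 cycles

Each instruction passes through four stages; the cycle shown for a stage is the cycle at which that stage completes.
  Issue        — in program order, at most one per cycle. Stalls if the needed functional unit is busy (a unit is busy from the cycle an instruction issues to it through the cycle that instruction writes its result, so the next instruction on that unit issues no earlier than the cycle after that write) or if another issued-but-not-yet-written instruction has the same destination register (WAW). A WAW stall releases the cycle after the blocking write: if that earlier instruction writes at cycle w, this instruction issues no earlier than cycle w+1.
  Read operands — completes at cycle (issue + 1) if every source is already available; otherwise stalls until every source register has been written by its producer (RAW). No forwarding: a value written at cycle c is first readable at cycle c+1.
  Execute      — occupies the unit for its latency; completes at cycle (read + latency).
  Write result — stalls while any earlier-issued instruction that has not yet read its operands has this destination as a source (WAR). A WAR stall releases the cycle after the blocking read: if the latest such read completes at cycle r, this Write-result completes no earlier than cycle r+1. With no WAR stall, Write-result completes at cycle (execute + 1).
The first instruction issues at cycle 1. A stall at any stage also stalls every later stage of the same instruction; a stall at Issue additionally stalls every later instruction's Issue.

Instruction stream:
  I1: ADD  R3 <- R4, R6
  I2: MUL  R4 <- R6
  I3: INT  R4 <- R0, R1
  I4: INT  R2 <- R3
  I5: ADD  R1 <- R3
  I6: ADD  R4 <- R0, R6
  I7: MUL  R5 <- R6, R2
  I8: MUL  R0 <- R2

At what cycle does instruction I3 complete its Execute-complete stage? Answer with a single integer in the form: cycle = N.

cycle = 11

cycle 1: I1 dispatched to ADD
cycle 2: I1 operands ready, I2 dispatched to MUL
cycle 3: I2 operands ready
cycle 4: I1 complete
cycle 5: R3←I1
cycle 7: I2 complete
cycle 8: R4←I2
cycle 9: I3 dispatched to INT
cycle 10: I3 operands ready
cycle 11: I3 complete
cycle 12: R4←I3
cycle 13: I4 dispatched to INT
cycle 14: I4 operands ready, I5 dispatched to ADD
cycle 15: I4 complete, I5 operands ready
cycle 16: R2←I4
cycle 17: I5 complete
cycle 18: R1←I5
cycle 19: I6 dispatched to ADD
cycle 20: I6 operands ready, I7 dispatched to MUL
cycle 21: I7 operands ready
cycle 22: I6 complete
cycle 23: R4←I6
cycle 25: I7 complete
cycle 26: R5←I7
cycle 27: I8 dispatched to MUL
cycle 28: I8 operands ready
cycle 32: I8 complete
cycle 33: R0←I8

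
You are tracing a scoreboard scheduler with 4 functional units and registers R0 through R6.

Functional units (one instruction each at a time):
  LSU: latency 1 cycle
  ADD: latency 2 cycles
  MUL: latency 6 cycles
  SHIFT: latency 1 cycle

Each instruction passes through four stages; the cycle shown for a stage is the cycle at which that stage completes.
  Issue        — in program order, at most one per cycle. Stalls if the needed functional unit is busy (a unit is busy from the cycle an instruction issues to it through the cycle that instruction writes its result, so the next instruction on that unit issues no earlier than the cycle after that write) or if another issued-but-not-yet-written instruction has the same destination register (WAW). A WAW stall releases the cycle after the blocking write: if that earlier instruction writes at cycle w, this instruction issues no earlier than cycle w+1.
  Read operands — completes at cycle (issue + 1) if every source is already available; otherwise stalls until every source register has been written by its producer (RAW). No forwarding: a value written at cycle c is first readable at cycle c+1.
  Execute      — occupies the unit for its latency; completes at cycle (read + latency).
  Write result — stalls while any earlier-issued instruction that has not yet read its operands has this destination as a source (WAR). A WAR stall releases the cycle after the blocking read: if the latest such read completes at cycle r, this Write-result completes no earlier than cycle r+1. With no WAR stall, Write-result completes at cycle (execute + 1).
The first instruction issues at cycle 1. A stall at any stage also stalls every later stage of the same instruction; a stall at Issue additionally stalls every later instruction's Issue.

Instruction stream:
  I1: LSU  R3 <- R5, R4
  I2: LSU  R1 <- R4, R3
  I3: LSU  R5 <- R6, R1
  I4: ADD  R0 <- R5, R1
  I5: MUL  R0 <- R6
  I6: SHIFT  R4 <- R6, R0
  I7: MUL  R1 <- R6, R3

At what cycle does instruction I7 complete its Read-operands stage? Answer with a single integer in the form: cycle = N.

cycle = 27

c1: I1 dispatched to LSU
c2: I1 operands ready
c3: I1 complete
c4: R3←I1
c5: I2 dispatched to LSU
c6: I2 operands ready
c7: I2 complete
c8: R1←I2
c9: I3 dispatched to LSU
c10: I3 operands ready · I4 dispatched to ADD
c11: I3 complete
c12: R5←I3
c13: I4 operands ready
c15: I4 complete
c16: R0←I4
c17: I5 dispatched to MUL
c18: I5 operands ready · I6 dispatched to SHIFT
c24: I5 complete
c25: R0←I5
c26: I6 operands ready · I7 dispatched to MUL
c27: I6 complete · I7 operands ready
c28: R4←I6
c33: I7 complete
c34: R1←I7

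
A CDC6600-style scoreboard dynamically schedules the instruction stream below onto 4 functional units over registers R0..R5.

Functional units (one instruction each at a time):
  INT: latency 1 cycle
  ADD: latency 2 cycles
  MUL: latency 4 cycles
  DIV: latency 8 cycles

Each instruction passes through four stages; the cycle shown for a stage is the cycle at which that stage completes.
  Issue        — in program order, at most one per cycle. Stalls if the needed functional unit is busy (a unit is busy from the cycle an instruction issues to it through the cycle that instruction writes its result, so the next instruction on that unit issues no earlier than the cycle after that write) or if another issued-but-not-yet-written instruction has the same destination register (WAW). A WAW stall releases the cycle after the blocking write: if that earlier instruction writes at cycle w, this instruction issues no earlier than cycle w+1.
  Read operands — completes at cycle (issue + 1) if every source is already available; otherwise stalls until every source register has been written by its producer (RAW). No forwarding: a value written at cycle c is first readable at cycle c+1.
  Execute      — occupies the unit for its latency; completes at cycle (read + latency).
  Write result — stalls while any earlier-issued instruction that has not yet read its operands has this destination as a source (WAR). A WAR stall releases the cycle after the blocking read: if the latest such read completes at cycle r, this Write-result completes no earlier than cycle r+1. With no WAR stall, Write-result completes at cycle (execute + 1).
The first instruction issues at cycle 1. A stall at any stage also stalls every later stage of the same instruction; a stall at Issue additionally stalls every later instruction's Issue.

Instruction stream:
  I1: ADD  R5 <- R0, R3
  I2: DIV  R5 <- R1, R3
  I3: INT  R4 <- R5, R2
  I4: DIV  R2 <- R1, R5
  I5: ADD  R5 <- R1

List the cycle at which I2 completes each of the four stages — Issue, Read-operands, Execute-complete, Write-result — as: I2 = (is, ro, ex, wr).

I2 = (6, 7, 15, 16)

[I1] 1/2/4/5
[I2] 6/7/15/16  (WAW R5: wait I1 write@5)
[I3] 7/17/18/19  (RAW R5: wait I2 write@16)
[I4] 17/18/26/27  (struct: DIV busy until I2 writes@16)
[I5] 18/19/21/22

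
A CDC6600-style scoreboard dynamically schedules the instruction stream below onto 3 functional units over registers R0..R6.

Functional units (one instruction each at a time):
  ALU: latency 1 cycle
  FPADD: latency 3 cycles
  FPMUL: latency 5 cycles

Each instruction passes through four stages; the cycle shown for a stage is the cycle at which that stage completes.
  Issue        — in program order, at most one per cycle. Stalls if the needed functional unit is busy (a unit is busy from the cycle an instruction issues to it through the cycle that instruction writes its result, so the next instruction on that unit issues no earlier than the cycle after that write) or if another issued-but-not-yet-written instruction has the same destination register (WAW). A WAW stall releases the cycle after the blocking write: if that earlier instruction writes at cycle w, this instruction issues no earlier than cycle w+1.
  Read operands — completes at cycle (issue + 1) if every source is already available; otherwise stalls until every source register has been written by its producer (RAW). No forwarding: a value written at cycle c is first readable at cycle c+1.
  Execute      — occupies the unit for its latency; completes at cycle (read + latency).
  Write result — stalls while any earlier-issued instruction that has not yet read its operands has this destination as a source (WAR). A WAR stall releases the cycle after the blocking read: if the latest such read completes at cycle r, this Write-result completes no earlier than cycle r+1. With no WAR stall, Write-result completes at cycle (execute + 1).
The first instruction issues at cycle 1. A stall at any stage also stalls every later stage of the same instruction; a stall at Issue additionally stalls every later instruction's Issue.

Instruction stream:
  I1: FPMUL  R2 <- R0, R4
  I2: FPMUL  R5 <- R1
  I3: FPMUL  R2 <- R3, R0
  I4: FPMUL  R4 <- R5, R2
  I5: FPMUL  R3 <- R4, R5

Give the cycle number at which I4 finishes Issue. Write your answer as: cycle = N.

cycle = 25

  I1 | 1 | 2 | 7 | 8
  I2 | 9 | 10 | 15 | 16   struct: FPMUL busy until I1 writes@8
  I3 | 17 | 18 | 23 | 24   struct: FPMUL busy until I2 writes@16
  I4 | 25 | 26 | 31 | 32   struct: FPMUL busy until I3 writes@24
  I5 | 33 | 34 | 39 | 40   struct: FPMUL busy until I4 writes@32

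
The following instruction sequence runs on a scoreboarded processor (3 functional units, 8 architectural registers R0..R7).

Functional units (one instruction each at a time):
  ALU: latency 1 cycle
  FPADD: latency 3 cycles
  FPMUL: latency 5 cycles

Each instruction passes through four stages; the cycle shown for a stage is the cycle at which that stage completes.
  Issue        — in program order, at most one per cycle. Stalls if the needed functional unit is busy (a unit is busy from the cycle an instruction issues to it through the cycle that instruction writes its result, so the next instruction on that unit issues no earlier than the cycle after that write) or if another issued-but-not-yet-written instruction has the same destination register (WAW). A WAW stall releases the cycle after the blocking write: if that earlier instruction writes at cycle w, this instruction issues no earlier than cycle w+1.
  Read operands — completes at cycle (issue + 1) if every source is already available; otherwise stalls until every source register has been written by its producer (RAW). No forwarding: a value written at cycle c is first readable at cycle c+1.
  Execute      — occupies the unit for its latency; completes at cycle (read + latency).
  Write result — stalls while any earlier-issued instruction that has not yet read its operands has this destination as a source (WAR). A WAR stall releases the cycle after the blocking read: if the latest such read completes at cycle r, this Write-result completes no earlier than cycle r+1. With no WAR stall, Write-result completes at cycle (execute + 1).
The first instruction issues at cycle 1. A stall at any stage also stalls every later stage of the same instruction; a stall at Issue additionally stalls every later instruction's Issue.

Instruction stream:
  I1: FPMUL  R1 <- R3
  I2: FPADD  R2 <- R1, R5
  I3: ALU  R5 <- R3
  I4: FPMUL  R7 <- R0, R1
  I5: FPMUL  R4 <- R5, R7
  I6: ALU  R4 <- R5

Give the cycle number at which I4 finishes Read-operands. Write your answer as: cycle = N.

I1  is:1  ro:2  ex:7  wr:8
I2  is:2  ro:9  ex:12  wr:13  — RAW R1: wait I1 write@8
I3  is:3  ro:4  ex:5  wr:10  — WAR R5: wait I2 read@9
I4  is:9  ro:10  ex:15  wr:16  — struct: FPMUL busy until I1 writes@8
I5  is:17  ro:18  ex:23  wr:24  — struct: FPMUL busy until I4 writes@16
I6  is:25  ro:26  ex:27  wr:28  — WAW R4: wait I5 write@24

cycle = 10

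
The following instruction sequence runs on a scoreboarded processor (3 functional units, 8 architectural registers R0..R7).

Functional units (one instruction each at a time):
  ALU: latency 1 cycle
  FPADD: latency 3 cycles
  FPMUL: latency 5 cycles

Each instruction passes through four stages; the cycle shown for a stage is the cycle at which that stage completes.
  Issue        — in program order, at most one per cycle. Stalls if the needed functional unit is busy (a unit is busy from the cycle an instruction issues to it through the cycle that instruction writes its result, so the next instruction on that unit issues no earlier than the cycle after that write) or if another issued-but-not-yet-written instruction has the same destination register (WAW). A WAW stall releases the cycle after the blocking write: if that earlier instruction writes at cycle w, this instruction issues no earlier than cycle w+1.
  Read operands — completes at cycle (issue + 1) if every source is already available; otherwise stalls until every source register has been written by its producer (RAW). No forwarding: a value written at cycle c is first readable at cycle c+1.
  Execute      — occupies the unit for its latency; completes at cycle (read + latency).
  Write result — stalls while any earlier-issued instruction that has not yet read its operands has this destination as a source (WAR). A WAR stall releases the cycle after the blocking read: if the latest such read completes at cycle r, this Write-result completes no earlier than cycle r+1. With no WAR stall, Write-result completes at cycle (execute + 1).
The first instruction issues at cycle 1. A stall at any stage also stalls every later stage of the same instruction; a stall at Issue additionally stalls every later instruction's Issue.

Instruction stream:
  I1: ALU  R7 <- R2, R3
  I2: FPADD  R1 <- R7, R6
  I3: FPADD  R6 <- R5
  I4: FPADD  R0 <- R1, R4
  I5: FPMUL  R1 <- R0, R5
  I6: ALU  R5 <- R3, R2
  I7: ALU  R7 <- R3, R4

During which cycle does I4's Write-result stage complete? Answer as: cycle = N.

t=1  I1 issues→ALU
t=2  I1 reads · I2 issues→FPADD
t=3  I1 exec-done
t=4  I1 writes R7
t=5  I2 reads
t=8  I2 exec-done
t=9  I2 writes R1
t=10  I3 issues→FPADD
t=11  I3 reads
t=14  I3 exec-done
t=15  I3 writes R6
t=16  I4 issues→FPADD
t=17  I4 reads · I5 issues→FPMUL
t=18  I6 issues→ALU
t=19  I6 reads
t=20  I4 exec-done · I6 exec-done
t=21  I4 writes R0
t=22  I5 reads
t=23  I6 writes R5
t=24  I7 issues→ALU
t=25  I7 reads
t=26  I7 exec-done
t=27  I5 exec-done · I7 writes R7
t=28  I5 writes R1

cycle = 21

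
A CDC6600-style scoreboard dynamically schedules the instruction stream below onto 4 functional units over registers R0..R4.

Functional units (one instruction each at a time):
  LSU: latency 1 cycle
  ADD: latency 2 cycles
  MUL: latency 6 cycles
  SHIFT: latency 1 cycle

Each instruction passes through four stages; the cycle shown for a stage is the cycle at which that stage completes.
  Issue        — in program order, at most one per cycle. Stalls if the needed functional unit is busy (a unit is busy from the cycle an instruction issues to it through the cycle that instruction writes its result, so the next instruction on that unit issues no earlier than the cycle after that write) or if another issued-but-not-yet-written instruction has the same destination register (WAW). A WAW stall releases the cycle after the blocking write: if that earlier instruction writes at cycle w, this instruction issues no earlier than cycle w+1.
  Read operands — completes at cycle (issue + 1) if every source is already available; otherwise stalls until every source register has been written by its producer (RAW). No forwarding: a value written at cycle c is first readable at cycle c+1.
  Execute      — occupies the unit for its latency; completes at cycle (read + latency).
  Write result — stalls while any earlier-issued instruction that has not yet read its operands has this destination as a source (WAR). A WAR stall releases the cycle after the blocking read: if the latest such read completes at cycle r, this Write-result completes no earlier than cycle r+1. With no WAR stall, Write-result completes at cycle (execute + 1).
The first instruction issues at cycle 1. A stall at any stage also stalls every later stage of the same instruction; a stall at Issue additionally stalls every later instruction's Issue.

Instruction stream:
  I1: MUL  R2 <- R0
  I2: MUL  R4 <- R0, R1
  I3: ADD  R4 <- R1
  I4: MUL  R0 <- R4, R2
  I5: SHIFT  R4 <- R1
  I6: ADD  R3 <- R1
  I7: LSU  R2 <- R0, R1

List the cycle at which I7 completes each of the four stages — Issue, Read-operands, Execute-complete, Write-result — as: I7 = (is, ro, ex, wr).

I7 = (26, 32, 33, 34)

c1: I1→MUL
c2: I1 RO
c8: I1 EX
c9: I1 WR R2
c10: I2→MUL
c11: I2 RO
c17: I2 EX
c18: I2 WR R4
c19: I3→ADD
c20: I3 RO; I4→MUL
c22: I3 EX
c23: I3 WR R4
c24: I4 RO; I5→SHIFT
c25: I5 RO; I6→ADD
c26: I5 EX; I6 RO; I7→LSU
c27: I5 WR R4
c28: I6 EX
c29: I6 WR R3
c30: I4 EX
c31: I4 WR R0
c32: I7 RO
c33: I7 EX
c34: I7 WR R2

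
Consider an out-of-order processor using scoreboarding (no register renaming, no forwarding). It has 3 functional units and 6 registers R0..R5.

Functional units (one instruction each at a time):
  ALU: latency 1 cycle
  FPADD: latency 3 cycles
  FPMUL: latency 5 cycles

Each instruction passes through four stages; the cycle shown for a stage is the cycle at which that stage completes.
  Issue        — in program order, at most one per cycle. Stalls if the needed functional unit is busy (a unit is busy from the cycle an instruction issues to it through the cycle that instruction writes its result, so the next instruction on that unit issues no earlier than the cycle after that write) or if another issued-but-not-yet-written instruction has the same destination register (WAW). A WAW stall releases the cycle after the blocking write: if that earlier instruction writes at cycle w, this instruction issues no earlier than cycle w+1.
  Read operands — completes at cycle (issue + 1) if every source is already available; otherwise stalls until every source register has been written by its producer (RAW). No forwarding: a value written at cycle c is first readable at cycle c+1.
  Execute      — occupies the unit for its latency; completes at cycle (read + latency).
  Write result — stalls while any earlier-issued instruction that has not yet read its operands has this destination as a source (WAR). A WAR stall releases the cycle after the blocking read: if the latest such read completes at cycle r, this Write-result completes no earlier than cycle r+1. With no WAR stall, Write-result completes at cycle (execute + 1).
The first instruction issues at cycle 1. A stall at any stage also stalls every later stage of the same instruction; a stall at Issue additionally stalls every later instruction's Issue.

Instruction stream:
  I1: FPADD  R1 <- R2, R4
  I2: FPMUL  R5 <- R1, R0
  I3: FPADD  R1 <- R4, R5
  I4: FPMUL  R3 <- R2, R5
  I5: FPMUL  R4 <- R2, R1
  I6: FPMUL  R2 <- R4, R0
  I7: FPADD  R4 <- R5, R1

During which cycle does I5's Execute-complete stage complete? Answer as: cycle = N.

cycle 1: issue I1 (FPADD)
cycle 2: I1 read-ops · issue I2 (FPMUL)
cycle 5: I1 finished on FPADD
cycle 6: I1→R1
cycle 7: I2 read-ops · issue I3 (FPADD)
cycle 12: I2 finished on FPMUL
cycle 13: I2→R5
cycle 14: I3 read-ops · issue I4 (FPMUL)
cycle 15: I4 read-ops
cycle 17: I3 finished on FPADD
cycle 18: I3→R1
cycle 20: I4 finished on FPMUL
cycle 21: I4→R3
cycle 22: issue I5 (FPMUL)
cycle 23: I5 read-ops
cycle 28: I5 finished on FPMUL
cycle 29: I5→R4
cycle 30: issue I6 (FPMUL)
cycle 31: I6 read-ops · issue I7 (FPADD)
cycle 32: I7 read-ops
cycle 35: I7 finished on FPADD
cycle 36: I6 finished on FPMUL · I7→R4
cycle 37: I6→R2

cycle = 28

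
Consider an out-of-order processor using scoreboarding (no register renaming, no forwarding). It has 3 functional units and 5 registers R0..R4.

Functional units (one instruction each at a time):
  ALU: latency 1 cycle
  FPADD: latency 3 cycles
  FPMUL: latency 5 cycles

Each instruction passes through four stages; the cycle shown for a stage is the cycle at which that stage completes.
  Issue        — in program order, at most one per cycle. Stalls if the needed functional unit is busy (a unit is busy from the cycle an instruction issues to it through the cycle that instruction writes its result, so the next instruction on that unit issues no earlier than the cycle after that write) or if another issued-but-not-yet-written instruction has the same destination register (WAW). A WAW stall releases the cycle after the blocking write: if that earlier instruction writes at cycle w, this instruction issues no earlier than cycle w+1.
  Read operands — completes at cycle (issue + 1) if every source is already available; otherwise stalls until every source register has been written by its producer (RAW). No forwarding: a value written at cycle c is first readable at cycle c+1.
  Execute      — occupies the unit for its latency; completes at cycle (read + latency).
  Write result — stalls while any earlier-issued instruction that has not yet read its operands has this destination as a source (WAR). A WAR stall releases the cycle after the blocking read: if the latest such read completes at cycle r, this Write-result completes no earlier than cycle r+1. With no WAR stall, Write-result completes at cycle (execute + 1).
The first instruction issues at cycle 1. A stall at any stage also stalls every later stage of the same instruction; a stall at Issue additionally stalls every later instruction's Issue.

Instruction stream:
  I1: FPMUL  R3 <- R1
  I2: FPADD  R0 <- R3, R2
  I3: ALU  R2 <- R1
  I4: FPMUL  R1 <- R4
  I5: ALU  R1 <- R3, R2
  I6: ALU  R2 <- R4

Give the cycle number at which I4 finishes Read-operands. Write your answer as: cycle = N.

cycle = 10

I1  is:1  ro:2  ex:7  wr:8
I2  is:2  ro:9  ex:12  wr:13  — RAW R3: wait I1 write@8
I3  is:3  ro:4  ex:5  wr:10  — WAR R2: wait I2 read@9
I4  is:9  ro:10  ex:15  wr:16  — struct: FPMUL busy until I1 writes@8
I5  is:17  ro:18  ex:19  wr:20  — WAW R1: wait I4 write@16
I6  is:21  ro:22  ex:23  wr:24  — struct: ALU busy until I5 writes@20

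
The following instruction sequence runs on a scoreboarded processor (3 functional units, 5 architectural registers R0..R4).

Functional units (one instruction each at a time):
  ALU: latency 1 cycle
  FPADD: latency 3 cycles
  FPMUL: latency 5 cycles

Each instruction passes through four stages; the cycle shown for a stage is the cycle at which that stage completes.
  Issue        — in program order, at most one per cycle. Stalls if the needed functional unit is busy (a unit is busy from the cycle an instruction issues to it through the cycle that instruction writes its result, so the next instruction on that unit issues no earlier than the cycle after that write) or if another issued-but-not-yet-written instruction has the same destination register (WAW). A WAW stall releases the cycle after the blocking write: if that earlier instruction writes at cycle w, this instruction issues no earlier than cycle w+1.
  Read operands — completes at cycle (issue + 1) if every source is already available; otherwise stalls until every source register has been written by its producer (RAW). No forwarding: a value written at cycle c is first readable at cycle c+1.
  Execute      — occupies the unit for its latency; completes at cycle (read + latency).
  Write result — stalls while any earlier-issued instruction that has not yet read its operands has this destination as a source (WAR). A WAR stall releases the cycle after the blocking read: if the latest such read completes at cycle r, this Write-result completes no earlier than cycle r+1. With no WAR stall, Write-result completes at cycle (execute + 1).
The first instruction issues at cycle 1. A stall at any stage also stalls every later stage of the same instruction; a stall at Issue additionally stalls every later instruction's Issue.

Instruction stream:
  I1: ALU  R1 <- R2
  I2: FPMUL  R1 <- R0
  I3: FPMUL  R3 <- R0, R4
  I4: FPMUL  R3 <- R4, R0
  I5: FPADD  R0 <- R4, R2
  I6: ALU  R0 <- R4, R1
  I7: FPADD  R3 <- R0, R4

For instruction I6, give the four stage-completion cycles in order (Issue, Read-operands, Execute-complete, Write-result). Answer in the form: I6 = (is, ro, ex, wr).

I6 = (28, 29, 30, 31)

[1] I1 dispatched to ALU
[2] I1 operands ready
[3] I1 complete
[4] R1←I1
[5] I2 dispatched to FPMUL
[6] I2 operands ready
[11] I2 complete
[12] R1←I2
[13] I3 dispatched to FPMUL
[14] I3 operands ready
[19] I3 complete
[20] R3←I3
[21] I4 dispatched to FPMUL
[22] I4 operands ready; I5 dispatched to FPADD
[23] I5 operands ready
[26] I5 complete
[27] I4 complete; R0←I5
[28] R3←I4; I6 dispatched to ALU
[29] I6 operands ready; I7 dispatched to FPADD
[30] I6 complete
[31] R0←I6
[32] I7 operands ready
[35] I7 complete
[36] R3←I7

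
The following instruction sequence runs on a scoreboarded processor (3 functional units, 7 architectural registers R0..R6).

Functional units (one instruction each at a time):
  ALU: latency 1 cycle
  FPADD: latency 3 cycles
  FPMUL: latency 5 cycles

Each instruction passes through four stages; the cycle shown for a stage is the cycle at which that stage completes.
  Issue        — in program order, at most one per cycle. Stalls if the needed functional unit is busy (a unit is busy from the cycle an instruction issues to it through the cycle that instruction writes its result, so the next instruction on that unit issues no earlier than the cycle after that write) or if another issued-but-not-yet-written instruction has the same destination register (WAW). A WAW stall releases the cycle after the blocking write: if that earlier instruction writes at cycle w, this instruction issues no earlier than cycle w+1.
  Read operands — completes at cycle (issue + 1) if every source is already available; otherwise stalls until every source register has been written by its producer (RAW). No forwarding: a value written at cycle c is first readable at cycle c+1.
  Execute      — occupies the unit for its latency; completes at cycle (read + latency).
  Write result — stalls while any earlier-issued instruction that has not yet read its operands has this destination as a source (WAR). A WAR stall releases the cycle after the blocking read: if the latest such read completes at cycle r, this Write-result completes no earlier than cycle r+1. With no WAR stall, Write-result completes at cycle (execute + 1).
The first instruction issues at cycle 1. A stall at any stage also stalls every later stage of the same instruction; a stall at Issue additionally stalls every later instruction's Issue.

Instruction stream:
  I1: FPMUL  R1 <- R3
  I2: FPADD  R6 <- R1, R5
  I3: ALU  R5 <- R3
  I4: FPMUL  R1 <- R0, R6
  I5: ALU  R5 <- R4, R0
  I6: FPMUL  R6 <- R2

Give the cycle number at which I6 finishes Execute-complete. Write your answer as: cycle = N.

[I1] 1/2/7/8
[I2] 2/9/12/13  (RAW R1: wait I1 write@8)
[I3] 3/4/5/10  (WAR R5: wait I2 read@9)
[I4] 9/14/19/20  (struct: FPMUL busy until I1 writes@8; RAW R6: wait I2 write@13)
[I5] 11/12/13/14  (struct: ALU busy until I3 writes@10)
[I6] 21/22/27/28  (struct: FPMUL busy until I4 writes@20)

cycle = 27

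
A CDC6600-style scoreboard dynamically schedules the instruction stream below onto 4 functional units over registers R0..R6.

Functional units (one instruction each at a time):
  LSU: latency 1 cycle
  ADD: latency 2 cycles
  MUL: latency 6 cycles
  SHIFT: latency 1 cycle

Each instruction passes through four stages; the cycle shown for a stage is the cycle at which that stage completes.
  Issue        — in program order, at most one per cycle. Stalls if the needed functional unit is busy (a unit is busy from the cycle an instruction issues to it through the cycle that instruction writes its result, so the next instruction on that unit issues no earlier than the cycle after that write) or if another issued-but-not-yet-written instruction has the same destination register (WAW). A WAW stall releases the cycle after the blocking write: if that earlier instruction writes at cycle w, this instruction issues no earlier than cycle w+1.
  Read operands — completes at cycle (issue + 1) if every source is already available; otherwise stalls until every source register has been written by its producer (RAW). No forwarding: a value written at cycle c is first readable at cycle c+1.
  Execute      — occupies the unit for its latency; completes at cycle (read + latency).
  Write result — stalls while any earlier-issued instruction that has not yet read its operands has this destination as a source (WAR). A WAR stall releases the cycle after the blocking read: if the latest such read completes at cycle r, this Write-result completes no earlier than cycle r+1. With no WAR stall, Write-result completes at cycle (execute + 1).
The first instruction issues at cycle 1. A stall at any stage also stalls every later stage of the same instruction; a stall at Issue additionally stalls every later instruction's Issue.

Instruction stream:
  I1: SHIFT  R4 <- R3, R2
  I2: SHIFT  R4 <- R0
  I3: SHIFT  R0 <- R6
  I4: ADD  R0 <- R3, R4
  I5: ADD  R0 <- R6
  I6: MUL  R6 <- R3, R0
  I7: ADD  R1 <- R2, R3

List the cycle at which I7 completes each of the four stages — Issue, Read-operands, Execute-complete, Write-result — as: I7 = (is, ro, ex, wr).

I7 = (23, 24, 26, 27)

I1: IS=1 RO=2 EX=3 WR=4
I2: IS=5 RO=6 EX=7 WR=8  [struct: SHIFT busy until I1 writes@4]
I3: IS=9 RO=10 EX=11 WR=12  [struct: SHIFT busy until I2 writes@8]
I4: IS=13 RO=14 EX=16 WR=17  [WAW R0: wait I3 write@12]
I5: IS=18 RO=19 EX=21 WR=22  [struct: ADD busy until I4 writes@17]
I6: IS=19 RO=23 EX=29 WR=30  [RAW R0: wait I5 write@22]
I7: IS=23 RO=24 EX=26 WR=27  [struct: ADD busy until I5 writes@22]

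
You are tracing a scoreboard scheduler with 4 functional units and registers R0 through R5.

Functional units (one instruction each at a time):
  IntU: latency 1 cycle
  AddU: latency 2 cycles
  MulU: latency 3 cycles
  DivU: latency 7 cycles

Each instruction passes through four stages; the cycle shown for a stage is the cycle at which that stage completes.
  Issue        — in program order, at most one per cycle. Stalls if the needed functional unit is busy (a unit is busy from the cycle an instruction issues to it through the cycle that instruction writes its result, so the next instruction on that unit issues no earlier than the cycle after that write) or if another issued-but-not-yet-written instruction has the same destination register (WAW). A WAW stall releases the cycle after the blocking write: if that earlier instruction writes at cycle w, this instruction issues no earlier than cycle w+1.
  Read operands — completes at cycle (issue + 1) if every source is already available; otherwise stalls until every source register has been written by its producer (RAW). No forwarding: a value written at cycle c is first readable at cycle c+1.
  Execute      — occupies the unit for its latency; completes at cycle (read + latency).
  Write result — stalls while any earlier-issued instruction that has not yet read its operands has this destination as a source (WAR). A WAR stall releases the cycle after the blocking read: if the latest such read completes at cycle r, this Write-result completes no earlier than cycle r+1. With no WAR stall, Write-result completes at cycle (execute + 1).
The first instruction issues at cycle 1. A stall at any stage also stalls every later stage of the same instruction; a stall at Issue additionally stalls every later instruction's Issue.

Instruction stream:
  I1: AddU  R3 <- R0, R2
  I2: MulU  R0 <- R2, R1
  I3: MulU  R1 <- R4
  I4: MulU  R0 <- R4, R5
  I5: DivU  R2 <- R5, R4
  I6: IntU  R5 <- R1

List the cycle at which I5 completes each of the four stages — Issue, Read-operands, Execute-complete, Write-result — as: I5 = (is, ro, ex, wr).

I5 = (15, 16, 23, 24)

cycle 1: I1 dispatched to AddU
cycle 2: I1 operands ready; I2 dispatched to MulU
cycle 3: I2 operands ready
cycle 4: I1 complete
cycle 5: R3←I1
cycle 6: I2 complete
cycle 7: R0←I2
cycle 8: I3 dispatched to MulU
cycle 9: I3 operands ready
cycle 12: I3 complete
cycle 13: R1←I3
cycle 14: I4 dispatched to MulU
cycle 15: I4 operands ready; I5 dispatched to DivU
cycle 16: I5 operands ready; I6 dispatched to IntU
cycle 17: I6 operands ready
cycle 18: I4 complete; I6 complete
cycle 19: R0←I4; R5←I6
cycle 23: I5 complete
cycle 24: R2←I5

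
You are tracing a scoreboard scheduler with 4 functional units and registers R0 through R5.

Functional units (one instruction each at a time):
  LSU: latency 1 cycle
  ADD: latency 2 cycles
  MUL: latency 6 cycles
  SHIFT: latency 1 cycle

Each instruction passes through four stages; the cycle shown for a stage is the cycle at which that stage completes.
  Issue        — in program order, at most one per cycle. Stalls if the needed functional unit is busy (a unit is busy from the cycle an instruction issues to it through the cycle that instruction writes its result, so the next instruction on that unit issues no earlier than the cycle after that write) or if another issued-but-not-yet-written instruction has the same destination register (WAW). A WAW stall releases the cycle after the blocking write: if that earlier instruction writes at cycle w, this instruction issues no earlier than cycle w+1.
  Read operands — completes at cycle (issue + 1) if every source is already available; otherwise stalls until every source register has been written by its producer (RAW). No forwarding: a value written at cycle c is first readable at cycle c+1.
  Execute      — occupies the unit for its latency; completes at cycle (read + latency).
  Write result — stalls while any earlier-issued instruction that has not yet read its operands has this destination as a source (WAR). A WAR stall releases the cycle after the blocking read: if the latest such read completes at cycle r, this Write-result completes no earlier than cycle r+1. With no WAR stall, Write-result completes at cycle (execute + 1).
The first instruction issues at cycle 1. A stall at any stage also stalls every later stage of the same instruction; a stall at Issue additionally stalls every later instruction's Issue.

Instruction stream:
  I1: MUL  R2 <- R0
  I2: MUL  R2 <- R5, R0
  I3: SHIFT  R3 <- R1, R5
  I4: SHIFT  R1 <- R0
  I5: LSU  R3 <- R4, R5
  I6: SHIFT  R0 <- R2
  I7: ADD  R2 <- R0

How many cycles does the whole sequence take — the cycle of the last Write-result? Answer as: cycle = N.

cycle = 26

t=1  I1 issues→MUL
t=2  I1 reads
t=8  I1 exec-done
t=9  I1 writes R2
t=10  I2 issues→MUL
t=11  I2 reads; I3 issues→SHIFT
t=12  I3 reads
t=13  I3 exec-done
t=14  I3 writes R3
t=15  I4 issues→SHIFT
t=16  I4 reads; I5 issues→LSU
t=17  I2 exec-done; I4 exec-done; I5 reads
t=18  I2 writes R2; I4 writes R1; I5 exec-done
t=19  I5 writes R3; I6 issues→SHIFT
t=20  I6 reads; I7 issues→ADD
t=21  I6 exec-done
t=22  I6 writes R0
t=23  I7 reads
t=25  I7 exec-done
t=26  I7 writes R2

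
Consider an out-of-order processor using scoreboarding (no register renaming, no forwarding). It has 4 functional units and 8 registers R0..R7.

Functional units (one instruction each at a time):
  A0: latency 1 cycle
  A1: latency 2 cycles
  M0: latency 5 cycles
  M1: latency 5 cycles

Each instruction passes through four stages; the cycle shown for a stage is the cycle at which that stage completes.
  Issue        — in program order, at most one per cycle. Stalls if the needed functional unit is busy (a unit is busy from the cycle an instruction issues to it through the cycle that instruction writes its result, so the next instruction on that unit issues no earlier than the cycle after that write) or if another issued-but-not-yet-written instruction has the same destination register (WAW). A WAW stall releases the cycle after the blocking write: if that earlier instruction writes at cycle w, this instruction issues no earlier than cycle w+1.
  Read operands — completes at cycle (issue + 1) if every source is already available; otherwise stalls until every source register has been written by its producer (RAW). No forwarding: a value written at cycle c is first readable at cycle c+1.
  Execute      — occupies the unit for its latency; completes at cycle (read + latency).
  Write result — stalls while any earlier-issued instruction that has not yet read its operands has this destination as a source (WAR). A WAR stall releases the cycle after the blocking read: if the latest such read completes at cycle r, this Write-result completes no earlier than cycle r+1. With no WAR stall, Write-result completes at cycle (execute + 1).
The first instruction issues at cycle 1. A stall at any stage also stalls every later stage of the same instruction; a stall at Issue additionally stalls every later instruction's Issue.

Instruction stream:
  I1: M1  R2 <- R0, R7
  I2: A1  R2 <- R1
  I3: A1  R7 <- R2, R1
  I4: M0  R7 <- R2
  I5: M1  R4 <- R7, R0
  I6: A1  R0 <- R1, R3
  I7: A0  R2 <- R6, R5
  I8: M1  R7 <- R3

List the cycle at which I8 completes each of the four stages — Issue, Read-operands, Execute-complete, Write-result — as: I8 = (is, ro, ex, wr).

I8 = (34, 35, 40, 41)

[I1] 1/2/7/8
[I2] 9/10/12/13  (WAW R2: wait I1 write@8)
[I3] 14/15/17/18  (struct: A1 busy until I2 writes@13)
[I4] 19/20/25/26  (WAW R7: wait I3 write@18)
[I5] 20/27/32/33  (RAW R7: wait I4 write@26)
[I6] 21/22/24/28  (WAR R0: wait I5 read@27)
[I7] 22/23/24/25
[I8] 34/35/40/41  (struct: M1 busy until I5 writes@33)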